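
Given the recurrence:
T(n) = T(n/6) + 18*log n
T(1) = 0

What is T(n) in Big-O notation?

Each of the log_6(n) levels adds O(log n). T(n) = O(log^2 n).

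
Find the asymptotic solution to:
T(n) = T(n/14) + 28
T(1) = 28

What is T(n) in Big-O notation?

Each step divides n by 14 and adds 28. After log_14(n) steps, T(n) = O(log n).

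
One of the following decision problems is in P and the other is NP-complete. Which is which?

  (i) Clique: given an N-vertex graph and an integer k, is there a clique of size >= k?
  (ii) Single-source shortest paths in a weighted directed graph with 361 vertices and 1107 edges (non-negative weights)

(i) is NP-complete: complement of Independent Set / Vertex Cover (with k part of the input).
(ii) is P: Dijkstra's algorithm runs in O((V+E) log V).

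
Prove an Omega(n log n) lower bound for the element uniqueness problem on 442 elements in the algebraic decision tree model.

In the algebraic decision tree model, element uniqueness on 442 elements is equivalent to determining which cell of an arrangement of C(442,2) = 97461 hyperplanes x_i = x_j contains the input point. Ben-Or's theorem shows this requires Omega(n log n).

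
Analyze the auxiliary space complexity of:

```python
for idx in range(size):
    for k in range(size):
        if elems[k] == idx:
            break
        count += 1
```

Space complexity: O(1).
Only a constant amount of auxiliary storage is used; nothing grows with n.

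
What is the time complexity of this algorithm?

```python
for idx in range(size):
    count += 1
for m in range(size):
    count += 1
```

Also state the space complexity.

Time complexity: O(n).
Space complexity: O(1).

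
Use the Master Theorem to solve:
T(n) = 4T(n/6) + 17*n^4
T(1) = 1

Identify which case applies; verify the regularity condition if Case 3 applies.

a=4, b=6, f(n)=17*n^4.
log_6(4) = 0.7737 < 4.
f(n) = Omega(n^(0.7737+epsilon)) for some epsilon > 0, so Case 3 is the candidate.
Regularity: a*f(n/b) = 4*17*(n/6)^4 = (4/1296)*17*n^4 <= c*f(n) with c = 4/1296 < 1. Satisfied.
Case 3: T(n) = Theta(n^4).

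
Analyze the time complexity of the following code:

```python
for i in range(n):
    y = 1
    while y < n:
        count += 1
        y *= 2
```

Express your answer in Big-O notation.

Time complexity: O(n log n).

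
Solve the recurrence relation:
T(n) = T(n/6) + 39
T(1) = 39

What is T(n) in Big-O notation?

Each step divides n by 6 and adds 39. After log_6(n) steps, T(n) = O(log n).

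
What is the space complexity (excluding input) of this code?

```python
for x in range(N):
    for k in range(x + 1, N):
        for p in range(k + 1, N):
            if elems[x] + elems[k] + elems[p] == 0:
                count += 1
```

Space complexity: O(1).
Only a constant amount of auxiliary storage is used; nothing grows with n.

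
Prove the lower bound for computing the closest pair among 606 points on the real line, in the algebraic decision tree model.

Reduction from element distinctness: given 606 reals, the closest-pair distance is 0 iff two are equal. Element distinctness has an Omega(n log n) lower bound in the algebraic decision tree model (Ben-Or). Therefore closest pair on a line also requires Omega(n log n). Sorting then a linear scan achieves this.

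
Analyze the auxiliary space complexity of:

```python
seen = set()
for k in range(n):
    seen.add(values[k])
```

Space complexity: O(n).
Auxiliary storage grows linearly with the input size n in the worst case.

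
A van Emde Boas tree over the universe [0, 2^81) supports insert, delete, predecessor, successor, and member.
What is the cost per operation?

vEB recursively partitions [0, 2417851639229258349412352) into sqrt(u) clusters of size sqrt(u). Each operation recurses into either one cluster or the summary, never both: T(u) = T(sqrt(u)) + O(1) => T(u) = O(log log u) = O(log 81). This is worst-case, not just amortized.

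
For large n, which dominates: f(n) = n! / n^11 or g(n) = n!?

g(n) = n! grows faster: the ratio n!/(n!/n^11) = n^11 -> infinity.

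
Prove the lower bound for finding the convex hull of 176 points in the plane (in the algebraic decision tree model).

Reduction from sorting: given 176 numbers x_1,...,x_{176}, map x_i to the point (x_i, x_i^2) on the parabola y = x^2. All points are on the convex hull, and walking the hull gives them in sorted x-order. Since sorting requires Omega(n log n), so does planar convex hull.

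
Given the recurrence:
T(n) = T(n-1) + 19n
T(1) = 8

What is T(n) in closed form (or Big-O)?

Unrolling: T(n) = 8 + 19*(2 + 3 + ... + n) = 8 + 19*(n(n+1)/2 - 1) = O(n^2).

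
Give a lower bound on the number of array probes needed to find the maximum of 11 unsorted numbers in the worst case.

Adversary: any unprobed cell could hold a value larger than everything seen so far. If fewer than 11 cells are probed, the adversary places the max in an unprobed cell. So all 11 cells must be examined; together with 11-1 comparisons this is tight.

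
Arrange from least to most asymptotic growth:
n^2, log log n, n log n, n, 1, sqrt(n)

Ordered by growth rate: 1 < log log n < sqrt(n) < n < n log n < n^2.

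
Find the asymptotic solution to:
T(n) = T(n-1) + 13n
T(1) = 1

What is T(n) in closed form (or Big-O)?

Unrolling: T(n) = 1 + 13*(2 + 3 + ... + n) = 1 + 13*(n(n+1)/2 - 1) = O(n^2).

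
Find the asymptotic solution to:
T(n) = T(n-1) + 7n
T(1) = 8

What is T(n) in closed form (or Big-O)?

Unrolling: T(n) = 8 + 7*(2 + 3 + ... + n) = 8 + 7*(n(n+1)/2 - 1) = O(n^2).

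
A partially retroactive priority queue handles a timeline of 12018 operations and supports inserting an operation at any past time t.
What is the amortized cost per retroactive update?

Partially retroactive priority queues (Demaine-Iacono-Langerman) allow updates at past times with queries only at the present. With a balanced BST over the m = 12018 timeline events tracking bridges, each retroactive insert or delete is O(log m) amortized.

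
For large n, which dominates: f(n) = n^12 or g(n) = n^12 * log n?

g(n) = n^12 * log n grows faster: extra log n factor -> infinity.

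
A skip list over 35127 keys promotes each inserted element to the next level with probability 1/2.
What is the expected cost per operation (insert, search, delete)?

Expected number of levels is O(log_2(35127)) = O(log n). A search visits O(1) expected nodes per level over O(log n) levels. Insert/delete are a search plus O(1) pointer updates per level. Expected O(log n) per operation.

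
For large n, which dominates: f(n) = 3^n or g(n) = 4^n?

g(n) = 4^n grows faster: (4/3)^n -> infinity since 4/3 > 1.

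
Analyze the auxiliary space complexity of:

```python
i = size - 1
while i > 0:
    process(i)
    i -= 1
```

Space complexity: O(1).
Only a constant amount of auxiliary storage is used; nothing grows with n.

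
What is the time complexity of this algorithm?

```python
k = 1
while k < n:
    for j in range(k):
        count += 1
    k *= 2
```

Time complexity: O(n).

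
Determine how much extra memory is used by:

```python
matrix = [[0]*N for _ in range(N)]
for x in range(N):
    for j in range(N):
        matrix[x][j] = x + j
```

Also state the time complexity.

Space complexity: O(n^2).
A 2D structure of size n x n is allocated.
Time complexity: O(n^2).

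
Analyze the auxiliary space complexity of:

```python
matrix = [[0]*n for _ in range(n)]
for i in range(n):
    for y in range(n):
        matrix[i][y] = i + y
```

Space complexity: O(n^2).
A 2D structure of size n x n is allocated.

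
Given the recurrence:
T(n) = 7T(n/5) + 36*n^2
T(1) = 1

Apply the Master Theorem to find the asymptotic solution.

a=7, b=5, f(n)=36*n^2. log_5(7) = 1.209 < 2. Case 3: T(n) = O(n^2).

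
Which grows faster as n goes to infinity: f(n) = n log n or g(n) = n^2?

g(n) = n^2 grows faster: n^2 / (n log n) = n/log n -> infinity.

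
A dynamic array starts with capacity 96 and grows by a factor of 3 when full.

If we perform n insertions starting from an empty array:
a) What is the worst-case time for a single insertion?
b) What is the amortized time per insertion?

(a) Worst-case single insertion: O(n) -- when the array is full at capacity c, the resize copies all c elements, and c can be Theta(n).
(b) Resizes happen at sizes 96, 288, 864, ... Total copy cost for n insertions: 96 + 288 + ... = O(n) (geometric series with ratio 1/3). Amortized cost per insertion: O(n)/n = O(1).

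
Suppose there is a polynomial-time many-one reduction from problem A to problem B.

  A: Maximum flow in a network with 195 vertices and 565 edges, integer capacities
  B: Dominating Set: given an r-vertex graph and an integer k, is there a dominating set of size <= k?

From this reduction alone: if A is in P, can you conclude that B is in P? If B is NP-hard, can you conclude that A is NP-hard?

A poly-time reduction A <=_p B transfers tractability DOWN (B easy => A easy) and hardness UP (A hard => B hard), not the reverse.
From A in P, the reduction alone does NOT give B in P: any problem in P trivially reduces to SAT, yet SAT is not known to be in P.
From B NP-hard, the reduction alone does NOT give A NP-hard: again, easy problems reduce to hard ones.
(Here in fact A is P and B is NP-complete.)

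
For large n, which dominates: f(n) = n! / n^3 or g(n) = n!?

g(n) = n! grows faster: the ratio n!/(n!/n^3) = n^3 -> infinity.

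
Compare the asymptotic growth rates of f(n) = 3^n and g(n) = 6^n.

g(n) = 6^n grows faster: (6/3)^n -> infinity since 6/3 > 1.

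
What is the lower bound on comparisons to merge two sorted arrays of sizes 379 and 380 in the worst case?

Adversary: with |379 - 380| <= 1 the inputs can be fully interleaved so that every adjacent pair in the merged output comes from different arrays. Then each of the 758 adjacent pairs must be directly compared, or the algorithm cannot determine their relative order. Standard merge meets this bound.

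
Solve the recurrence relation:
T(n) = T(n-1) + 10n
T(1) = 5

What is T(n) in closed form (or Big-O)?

Unrolling: T(n) = 5 + 10*(2 + 3 + ... + n) = 5 + 10*(n(n+1)/2 - 1) = O(n^2).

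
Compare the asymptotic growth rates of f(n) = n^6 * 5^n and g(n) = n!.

g(n) = n! grows faster: by Stirling n! ~ (n/e)^n sqrt(2*pi*n); (n/e)^n eventually dominates n^6 * 5^n.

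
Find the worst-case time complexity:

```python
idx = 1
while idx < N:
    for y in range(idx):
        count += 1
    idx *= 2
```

Time complexity: O(n).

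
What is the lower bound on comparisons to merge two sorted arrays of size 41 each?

To merge two sorted arrays of size 41, we need at least 81 comparisons in the worst case. An adversary can force every element to be compared.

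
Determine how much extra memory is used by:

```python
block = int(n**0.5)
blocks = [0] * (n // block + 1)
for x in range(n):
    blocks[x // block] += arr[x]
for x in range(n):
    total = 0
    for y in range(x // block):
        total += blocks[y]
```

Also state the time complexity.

Space complexity: O(sqrt(n)).
Storage scales with sqrt(n).
Time complexity: O(n * sqrt(n)).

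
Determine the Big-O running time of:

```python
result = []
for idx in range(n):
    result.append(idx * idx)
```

Time complexity: O(n).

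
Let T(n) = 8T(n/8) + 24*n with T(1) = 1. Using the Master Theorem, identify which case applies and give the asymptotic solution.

a=8, b=8, f(n)=24*n.
log_8(8) = 1, so n^(log_b(a)) = n.
f(n) = Theta(n), so Case 2 applies.
T(n) = Theta(n log n).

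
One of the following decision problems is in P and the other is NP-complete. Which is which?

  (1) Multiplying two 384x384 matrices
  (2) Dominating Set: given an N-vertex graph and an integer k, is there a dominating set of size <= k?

(1) is P: the schoolbook algorithm runs in O(n^3).
(2) is NP-complete: reduces from Set Cover (with k part of the input).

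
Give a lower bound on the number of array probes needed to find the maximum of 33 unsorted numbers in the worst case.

Adversary: any unprobed cell could hold a value larger than everything seen so far. If fewer than 33 cells are probed, the adversary places the max in an unprobed cell. So all 33 cells must be examined; together with 33-1 comparisons this is tight.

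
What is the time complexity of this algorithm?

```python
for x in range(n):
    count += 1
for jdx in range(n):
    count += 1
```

Time complexity: O(n).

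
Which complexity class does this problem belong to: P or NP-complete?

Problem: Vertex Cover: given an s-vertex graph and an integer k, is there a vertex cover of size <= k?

This problem is NP-complete: one of Karp's 21 NP-complete problems (with k part of the input; for any fixed constant k it is in P).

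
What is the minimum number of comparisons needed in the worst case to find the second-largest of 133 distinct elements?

Lower bound: finding the max needs 133-1 comparisons. By the adversary weight-doubling argument, the max must personally win >= ceil(log_2(133)) = 8 comparisons; the 2nd-largest is among those 8 losers, needing 8-1 more comparisons. Total >= 133-1 + 8-1 = 139. A balanced knockout tournament achieves this.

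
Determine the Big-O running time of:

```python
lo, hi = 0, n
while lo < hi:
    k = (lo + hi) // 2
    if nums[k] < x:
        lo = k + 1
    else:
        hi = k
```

Time complexity: O(log n).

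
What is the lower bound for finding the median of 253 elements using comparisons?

To find the median of 253 elements, every element must be compared at least once, so the lower bound is Omega(n). The BFPRT algorithm achieves O(n), making this tight.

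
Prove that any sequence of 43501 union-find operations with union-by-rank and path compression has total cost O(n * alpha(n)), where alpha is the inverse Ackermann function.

Using Tarjan's analysis with rank-based potential function. Union-by-rank keeps tree height O(log n). Path compression flattens paths during find. For n = 43501 operations, total cost is O(n * alpha(n)), effectively O(n) since alpha grows incredibly slowly.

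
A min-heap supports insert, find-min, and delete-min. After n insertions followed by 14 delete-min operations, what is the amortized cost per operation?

Insert takes O(log n) worst case. Delete-min takes O(log n). Over a sequence of n inserts and 14 delete-mins, total cost is O((n + 14) log n). Amortized per operation: O(log n).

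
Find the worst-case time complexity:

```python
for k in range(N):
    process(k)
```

Time complexity: O(n).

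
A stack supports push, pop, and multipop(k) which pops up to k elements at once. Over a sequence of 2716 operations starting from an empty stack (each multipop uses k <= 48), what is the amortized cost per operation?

Each element is pushed exactly once and popped at most once (whether by pop or as part of a multipop). So the total number of individual pops over the whole sequence is at most the number of pushes, which is at most 2716. Total work <= 2 * 2716, hence O(1) amortized per operation.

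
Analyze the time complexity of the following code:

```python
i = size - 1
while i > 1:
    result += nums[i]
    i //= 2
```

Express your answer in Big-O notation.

Time complexity: O(log n).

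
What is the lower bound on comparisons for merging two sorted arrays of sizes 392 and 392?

Adversary argument: with sizes 392 and 392 (differing by at most 1), interleave the two arrays so that every consecutive pair in the output comes from different inputs. Then each of the 783 adjacent output pairs must be directly compared, or the algorithm cannot determine their relative order. So 783 comparisons are necessary; standard merge achieves this.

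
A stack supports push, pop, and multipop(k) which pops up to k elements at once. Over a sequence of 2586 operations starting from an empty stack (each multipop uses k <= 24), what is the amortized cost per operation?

Each element is pushed exactly once and popped at most once (whether by pop or as part of a multipop). So the total number of individual pops over the whole sequence is at most the number of pushes, which is at most 2586. Total work <= 2 * 2586, hence O(1) amortized per operation.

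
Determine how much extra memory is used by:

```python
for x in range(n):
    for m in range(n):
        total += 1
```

Space complexity: O(1).
Only a constant amount of auxiliary storage is used; nothing grows with n.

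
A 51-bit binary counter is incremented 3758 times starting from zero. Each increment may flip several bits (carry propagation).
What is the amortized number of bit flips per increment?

Bit i flips on every 2^i-th increment, so over 3758 increments bit i flips floor(3758/2^i) times. Summing over i: total flips < 2 * 3758. Amortized: < 2 = O(1) per increment.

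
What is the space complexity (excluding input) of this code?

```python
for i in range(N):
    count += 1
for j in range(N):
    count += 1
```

Space complexity: O(1).
Only a constant amount of auxiliary storage is used; nothing grows with n.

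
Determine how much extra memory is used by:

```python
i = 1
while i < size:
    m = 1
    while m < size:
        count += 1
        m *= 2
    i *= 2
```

Space complexity: O(1).
Only a constant amount of auxiliary storage is used; nothing grows with n.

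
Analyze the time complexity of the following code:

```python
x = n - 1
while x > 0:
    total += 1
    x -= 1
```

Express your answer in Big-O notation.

Time complexity: O(n).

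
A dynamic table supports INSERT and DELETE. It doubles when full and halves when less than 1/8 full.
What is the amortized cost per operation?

Using potential function Phi = |2*num_items - table_size| when load > 1/2, and Phi = table_size/2 - num_items otherwise. The gap of 1/8 vs 1/2 for shrinking prevents thrashing. Both insert and delete have O(1) amortized cost.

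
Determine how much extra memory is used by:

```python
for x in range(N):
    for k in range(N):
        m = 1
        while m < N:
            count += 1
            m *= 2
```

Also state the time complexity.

Space complexity: O(1).
Only a constant amount of auxiliary storage is used; nothing grows with n.
Time complexity: O(n^2 log n).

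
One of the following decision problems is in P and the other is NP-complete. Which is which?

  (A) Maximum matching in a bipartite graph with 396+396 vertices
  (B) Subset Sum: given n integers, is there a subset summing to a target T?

(A) is P: Hopcroft-Karp runs in O(E sqrt(V)).
(B) is NP-complete: one of Karp's 21 NP-complete problems.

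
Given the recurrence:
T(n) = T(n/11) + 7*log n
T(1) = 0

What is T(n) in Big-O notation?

Each of the log_11(n) levels adds O(log n). T(n) = O(log^2 n).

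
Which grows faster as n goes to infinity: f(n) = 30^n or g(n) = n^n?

g(n) = n^n grows faster: n^n / 30^n = (n/30)^n -> infinity once n > 30.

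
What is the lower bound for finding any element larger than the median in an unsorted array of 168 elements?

To find an element larger than the median of 168 elements, we must see Omega(n) elements. Without seeing enough elements, an adversary can make any unseen element the median.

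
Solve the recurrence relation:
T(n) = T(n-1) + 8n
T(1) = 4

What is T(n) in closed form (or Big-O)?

Unrolling: T(n) = 4 + 8*(2 + 3 + ... + n) = 4 + 8*(n(n+1)/2 - 1) = O(n^2).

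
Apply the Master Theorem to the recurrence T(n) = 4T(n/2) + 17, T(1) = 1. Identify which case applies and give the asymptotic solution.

a=4, b=2, f(n)=17.
log_2(4) = 2 > 0.
Since f(n) = O(n^0) is polynomially smaller than n^2, Case 1 applies.
T(n) = Theta(n^2).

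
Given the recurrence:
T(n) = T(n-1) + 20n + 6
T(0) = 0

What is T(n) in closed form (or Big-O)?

Dominant term in sum is 20*sum(i, i=1..n) = 20*n*(n+1)/2 = O(n^2).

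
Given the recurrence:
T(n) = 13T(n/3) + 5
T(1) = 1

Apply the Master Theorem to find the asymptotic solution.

a=13, b=3, f(n)=5. log_3(13) = 2.335. Case 1 of Master Theorem: T(n) = O(n^2.335).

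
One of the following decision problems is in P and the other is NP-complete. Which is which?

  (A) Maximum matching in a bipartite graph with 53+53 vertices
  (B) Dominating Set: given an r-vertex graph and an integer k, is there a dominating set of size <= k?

(A) is P: Hopcroft-Karp runs in O(E sqrt(V)).
(B) is NP-complete: reduces from Set Cover (with k part of the input).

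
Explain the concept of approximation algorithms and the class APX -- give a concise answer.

An approximation algorithm finds solutions within a guaranteed factor of optimal in polynomial time. APX is the class of optimization problems with constant-factor polynomial-time approximation algorithms. Vertex Cover is in APX (2-approximation). Unless P = NP, TSP has no constant-factor approximation, but Metric TSP has a 3/2-approximation.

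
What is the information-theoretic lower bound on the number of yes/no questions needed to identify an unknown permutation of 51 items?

There are 51! = 1551118753287382280224243016469303211063259720016986112000000000000 permutations. Each yes/no question gives at most 1 bit, so at least ceil(log_2(1551118753287382280224243016469303211063259720016986112000000000000)) = 220 questions are needed.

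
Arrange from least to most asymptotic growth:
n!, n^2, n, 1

Ordered by growth rate: 1 < n < n^2 < n!.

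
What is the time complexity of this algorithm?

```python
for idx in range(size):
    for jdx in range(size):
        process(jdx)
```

Time complexity: O(n^2).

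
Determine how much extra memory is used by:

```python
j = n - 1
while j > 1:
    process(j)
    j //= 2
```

Space complexity: O(1).
Only a constant amount of auxiliary storage is used; nothing grows with n.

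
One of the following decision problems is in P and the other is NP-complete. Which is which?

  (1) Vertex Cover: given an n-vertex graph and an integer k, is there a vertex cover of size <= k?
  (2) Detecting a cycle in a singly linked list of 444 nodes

(1) is NP-complete: one of Karp's 21 NP-complete problems (with k part of the input; for any fixed constant k it is in P).
(2) is P: Floyd's tortoise-and-hare runs in O(n) time, O(1) space.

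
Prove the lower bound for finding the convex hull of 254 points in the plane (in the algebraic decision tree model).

Reduction from sorting: given 254 numbers x_1,...,x_{254}, map x_i to the point (x_i, x_i^2) on the parabola y = x^2. All points are on the convex hull, and walking the hull gives them in sorted x-order. Since sorting requires Omega(n log n), so does planar convex hull.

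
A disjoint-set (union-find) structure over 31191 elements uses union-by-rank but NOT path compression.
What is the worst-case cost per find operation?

Union-by-rank alone keeps every tree's height <= log_2(31191) ~= 14.9. Each find traverses from a node to its root, costing O(height) = O(log n). Without path compression this bound is tight.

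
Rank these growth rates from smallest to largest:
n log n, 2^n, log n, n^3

Ordered by growth rate: log n < n log n < n^3 < 2^n.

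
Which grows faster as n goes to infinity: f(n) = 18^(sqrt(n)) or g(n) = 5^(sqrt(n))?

f(n) = 18^(sqrt(n)) grows faster: ratio is (18/5)^(sqrt(n)) -> infinity since 18/5 > 1.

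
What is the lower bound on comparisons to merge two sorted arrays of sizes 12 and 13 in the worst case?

Adversary: with |12 - 13| <= 1 the inputs can be fully interleaved so that every adjacent pair in the merged output comes from different arrays. Then each of the 24 adjacent pairs must be directly compared, or the algorithm cannot determine their relative order. Standard merge meets this bound.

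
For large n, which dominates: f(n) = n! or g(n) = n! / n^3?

f(n) = n! grows faster: the ratio n!/(n!/n^3) = n^3 -> infinity.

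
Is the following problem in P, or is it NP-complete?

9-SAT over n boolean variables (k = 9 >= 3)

This problem is NP-complete: 3-SAT is NP-complete (Cook-Levin); k-SAT for k>=3 reduces from 3-SAT.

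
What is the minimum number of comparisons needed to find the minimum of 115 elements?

Finding the minimum requires 114 comparisons, identical reasoning to finding the maximum. Each comparison eliminates one candidate.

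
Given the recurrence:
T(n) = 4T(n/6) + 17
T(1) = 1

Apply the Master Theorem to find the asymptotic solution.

a=4, b=6, f(n)=17. log_6(4) = 0.7737. Case 1 of Master Theorem: T(n) = O(n^0.7737).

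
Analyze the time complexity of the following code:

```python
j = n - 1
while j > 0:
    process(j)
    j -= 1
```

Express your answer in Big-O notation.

Time complexity: O(n).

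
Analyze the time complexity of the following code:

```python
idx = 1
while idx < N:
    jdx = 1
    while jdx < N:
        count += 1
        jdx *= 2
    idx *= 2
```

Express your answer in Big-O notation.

Time complexity: O(log^2 n).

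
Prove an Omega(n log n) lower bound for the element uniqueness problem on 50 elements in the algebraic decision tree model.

In the algebraic decision tree model, element uniqueness on 50 elements is equivalent to determining which cell of an arrangement of C(50,2) = 1225 hyperplanes x_i = x_j contains the input point. Ben-Or's theorem shows this requires Omega(n log n).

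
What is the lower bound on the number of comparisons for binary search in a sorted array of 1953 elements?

With 1953 possible positions, we need at least ceil(log_2(1953)) = 11 comparisons. Each comparison splits the remaining candidates by at most half.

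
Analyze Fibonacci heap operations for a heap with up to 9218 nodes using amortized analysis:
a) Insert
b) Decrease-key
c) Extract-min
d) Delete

Fibonacci heaps use lazy consolidation. Potential function Phi = t + 2m (t = number of trees, m = marked nodes).
- Insert: O(1) actual, Delta Phi = +1 (one new tree) => O(1) amortized.
- Decrease-key: with c cascading cuts, actual cost is O(c); Delta Phi <= c - 2(c-1) + 2 = 4 - c (c new trees; >= c-1 marks cleared; <= 1 new mark). Amortized O(c) + (4 - c) = O(1).
- Extract-min: O(D(n) + t) actual; consolidation drops t to <= D(n)+1, so Delta Phi pays for the t term. D(n) = O(log n) for n = 9218 => O(log n) amortized.
- Delete: decrease-key to -inf then extract-min = O(log n).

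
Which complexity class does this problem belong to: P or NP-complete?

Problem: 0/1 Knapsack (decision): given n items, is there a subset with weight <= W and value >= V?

This problem is NP-complete: reduces from Subset Sum.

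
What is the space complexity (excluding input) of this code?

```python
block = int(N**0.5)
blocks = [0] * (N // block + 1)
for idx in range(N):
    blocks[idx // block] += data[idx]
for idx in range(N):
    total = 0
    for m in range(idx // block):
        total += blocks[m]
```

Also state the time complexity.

Space complexity: O(sqrt(n)).
Storage scales with sqrt(n).
Time complexity: O(n * sqrt(n)).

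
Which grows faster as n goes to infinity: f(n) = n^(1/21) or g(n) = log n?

f(n) = n^(1/21) grows faster: any positive power of n dominates log n.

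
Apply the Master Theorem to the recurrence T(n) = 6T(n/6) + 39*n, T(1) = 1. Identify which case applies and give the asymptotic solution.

a=6, b=6, f(n)=39*n.
log_6(6) = 1, so n^(log_b(a)) = n.
f(n) = Theta(n), so Case 2 applies.
T(n) = Theta(n log n).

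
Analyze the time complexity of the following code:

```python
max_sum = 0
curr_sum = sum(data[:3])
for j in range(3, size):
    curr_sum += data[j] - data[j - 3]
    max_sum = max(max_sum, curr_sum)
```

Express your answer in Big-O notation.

Time complexity: O(n).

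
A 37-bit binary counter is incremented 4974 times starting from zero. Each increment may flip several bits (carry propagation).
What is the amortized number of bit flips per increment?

Bit i flips on every 2^i-th increment, so over 4974 increments bit i flips floor(4974/2^i) times. Summing over i: total flips < 2 * 4974. Amortized: < 2 = O(1) per increment.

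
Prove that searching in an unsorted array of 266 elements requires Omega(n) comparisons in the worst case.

An adversary can always place the target in the last position checked. Until all 266 positions are examined, the target might be in any unchecked position. Therefore 266 comparisons are necessary.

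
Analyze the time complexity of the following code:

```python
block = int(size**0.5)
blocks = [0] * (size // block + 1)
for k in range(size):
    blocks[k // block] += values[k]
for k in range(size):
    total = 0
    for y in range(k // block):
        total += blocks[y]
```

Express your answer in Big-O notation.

Time complexity: O(n * sqrt(n)).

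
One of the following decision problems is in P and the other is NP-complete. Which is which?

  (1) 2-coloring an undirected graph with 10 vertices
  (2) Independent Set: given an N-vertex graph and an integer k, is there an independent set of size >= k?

(1) is P: 2-coloring is bipartiteness testing via BFS, O(V+E).
(2) is NP-complete: complement of Clique (with k part of the input).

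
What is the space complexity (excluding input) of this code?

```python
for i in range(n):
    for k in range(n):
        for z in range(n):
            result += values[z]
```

Space complexity: O(1).
Only a constant amount of auxiliary storage is used; nothing grows with n.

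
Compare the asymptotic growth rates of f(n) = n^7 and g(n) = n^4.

f(n) = n^7 grows faster: n^7/n^4 = n^3 -> infinity.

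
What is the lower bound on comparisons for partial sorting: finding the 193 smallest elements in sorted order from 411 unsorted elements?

Finding 193 smallest of 411 in sorted order: Omega(411) to identify the 193 smallest, plus Omega(193 log 193) to sort them. Total: Omega(n + k log k).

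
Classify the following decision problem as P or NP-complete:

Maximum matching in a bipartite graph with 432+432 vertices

This problem is in P: Hopcroft-Karp runs in O(E sqrt(V)).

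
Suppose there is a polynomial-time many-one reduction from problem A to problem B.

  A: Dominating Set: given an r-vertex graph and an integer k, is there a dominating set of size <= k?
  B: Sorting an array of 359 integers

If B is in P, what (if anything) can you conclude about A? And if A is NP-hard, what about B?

A poly-time reduction A <=_p B means any A-instance can be transformed to a B-instance in poly time.
If B is in P: compose the reduction with B's poly-time algorithm to solve A in poly time, so A is in P.
If A is NP-hard: every NP problem reduces to A, which reduces to B; composing reductions, every NP problem reduces to B, so B is NP-hard.
(Here in fact A is NP-complete and B is in P, so no such reduction is known -- its existence would imply P = NP; the analysis concerns only what the assumed reduction would or would not let you conclude.)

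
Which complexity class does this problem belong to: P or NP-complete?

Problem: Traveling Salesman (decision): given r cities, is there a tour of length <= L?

This problem is NP-complete: reduces from Hamiltonian Cycle.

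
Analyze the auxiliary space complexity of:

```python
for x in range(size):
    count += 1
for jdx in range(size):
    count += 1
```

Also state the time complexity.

Space complexity: O(1).
Only a constant amount of auxiliary storage is used; nothing grows with n.
Time complexity: O(n).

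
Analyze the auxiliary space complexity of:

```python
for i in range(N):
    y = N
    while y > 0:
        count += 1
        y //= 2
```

Space complexity: O(1).
Only a constant amount of auxiliary storage is used; nothing grows with n.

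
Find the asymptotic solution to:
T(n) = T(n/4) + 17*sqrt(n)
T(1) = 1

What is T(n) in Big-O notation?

Each level contributes sqrt(n/4^k). Geometric series with ratio 1/sqrt(4) < 1 sums to O(sqrt(n)).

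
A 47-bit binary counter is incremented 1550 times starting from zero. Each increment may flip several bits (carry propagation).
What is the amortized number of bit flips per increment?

Bit i flips on every 2^i-th increment, so over 1550 increments bit i flips floor(1550/2^i) times. Summing over i: total flips < 2 * 1550. Amortized: < 2 = O(1) per increment.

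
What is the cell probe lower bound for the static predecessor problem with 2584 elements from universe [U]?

The Patrascu-Thorup lower bound shows any data structure on n = 2584 elements using O(n * polylog(n)) space requires Omega(log log U) query time. van Emde Boas trees achieve O(log log U) with O(U) space.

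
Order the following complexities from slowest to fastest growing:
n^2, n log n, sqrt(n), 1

Ordered by growth rate: 1 < sqrt(n) < n log n < n^2.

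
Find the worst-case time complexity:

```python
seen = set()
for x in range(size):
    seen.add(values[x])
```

Time complexity: O(n).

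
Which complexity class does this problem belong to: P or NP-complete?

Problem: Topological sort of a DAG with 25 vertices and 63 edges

This problem is in P: DFS-based topological sort runs in O(V+E).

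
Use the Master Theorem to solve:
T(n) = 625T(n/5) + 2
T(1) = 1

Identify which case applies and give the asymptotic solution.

a=625, b=5, f(n)=2.
log_5(625) = 4 > 0.
Since f(n) = O(n^0) is polynomially smaller than n^4, Case 1 applies.
T(n) = Theta(n^4).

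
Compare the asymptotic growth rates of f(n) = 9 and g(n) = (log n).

g(n) = (log n) grows faster: any unbounded function dominates a constant.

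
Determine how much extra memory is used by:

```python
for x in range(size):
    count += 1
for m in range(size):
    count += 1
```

Space complexity: O(1).
Only a constant amount of auxiliary storage is used; nothing grows with n.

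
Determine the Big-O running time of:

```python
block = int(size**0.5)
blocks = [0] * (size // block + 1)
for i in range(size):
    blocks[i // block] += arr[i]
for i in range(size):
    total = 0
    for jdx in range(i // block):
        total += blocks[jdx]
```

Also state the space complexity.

Time complexity: O(n * sqrt(n)).
Space complexity: O(sqrt(n)).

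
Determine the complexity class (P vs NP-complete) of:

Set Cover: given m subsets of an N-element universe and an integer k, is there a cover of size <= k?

This problem is NP-complete: one of Karp's 21 NP-complete problems (with k part of the input).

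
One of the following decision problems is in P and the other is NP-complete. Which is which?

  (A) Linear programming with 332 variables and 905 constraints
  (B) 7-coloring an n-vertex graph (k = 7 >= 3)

(A) is P: the ellipsoid and interior-point methods run in polynomial time.
(B) is NP-complete: graph k-coloring for k>=3 is NP-complete by reduction from 3-SAT.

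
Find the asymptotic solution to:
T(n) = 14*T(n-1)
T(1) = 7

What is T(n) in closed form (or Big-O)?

Each step multiplies by 14. T(n) = T(1)*14^(n-1) = 7*14^(n-1).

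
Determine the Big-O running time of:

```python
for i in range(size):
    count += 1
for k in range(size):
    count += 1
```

Time complexity: O(n).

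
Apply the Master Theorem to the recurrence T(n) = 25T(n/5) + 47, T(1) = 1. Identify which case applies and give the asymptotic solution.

a=25, b=5, f(n)=47.
log_5(25) = 2 > 0.
Since f(n) = O(n^0) is polynomially smaller than n^2, Case 1 applies.
T(n) = Theta(n^2).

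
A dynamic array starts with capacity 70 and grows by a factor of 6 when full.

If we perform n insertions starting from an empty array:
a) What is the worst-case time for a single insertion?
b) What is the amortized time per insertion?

(a) Worst-case single insertion: O(n) -- when the array is full at capacity c, the resize copies all c elements, and c can be Theta(n).
(b) Resizes happen at sizes 70, 420, 2520, ... Total copy cost for n insertions: 70 + 420 + ... = O(n) (geometric series with ratio 1/6). Amortized cost per insertion: O(n)/n = O(1).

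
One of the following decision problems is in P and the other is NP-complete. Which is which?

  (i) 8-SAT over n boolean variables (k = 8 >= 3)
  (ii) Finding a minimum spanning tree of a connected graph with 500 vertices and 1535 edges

(i) is NP-complete: 3-SAT is NP-complete (Cook-Levin); k-SAT for k>=3 reduces from 3-SAT.
(ii) is P: Kruskal's / Prim's algorithms run in polynomial time.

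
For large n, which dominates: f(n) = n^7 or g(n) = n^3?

f(n) = n^7 grows faster: n^7/n^3 = n^4 -> infinity.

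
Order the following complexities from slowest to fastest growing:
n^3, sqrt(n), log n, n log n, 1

Ordered by growth rate: 1 < log n < sqrt(n) < n log n < n^3.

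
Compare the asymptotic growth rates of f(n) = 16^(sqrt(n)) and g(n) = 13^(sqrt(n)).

f(n) = 16^(sqrt(n)) grows faster: ratio is (16/13)^(sqrt(n)) -> infinity since 16/13 > 1.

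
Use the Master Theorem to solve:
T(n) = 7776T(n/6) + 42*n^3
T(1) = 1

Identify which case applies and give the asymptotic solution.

a=7776, b=6, f(n)=42*n^3.
log_6(7776) = 5 > 3.
Since f(n) = O(n^3) is polynomially smaller than n^5, Case 1 applies.
T(n) = Theta(n^5).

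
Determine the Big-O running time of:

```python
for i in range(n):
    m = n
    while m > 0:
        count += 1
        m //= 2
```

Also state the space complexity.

Time complexity: O(n log n).
Space complexity: O(1).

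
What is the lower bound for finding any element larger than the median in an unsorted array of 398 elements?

To find an element larger than the median of 398 elements, we must see Omega(n) elements. Without seeing enough elements, an adversary can make any unseen element the median.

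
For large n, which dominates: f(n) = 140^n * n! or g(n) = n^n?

f(n) = 140^n * n! grows faster: by Stirling n! ~ sqrt(2 pi n)(n/e)^n, so 140^n n! / n^n ~ (140/e)^n sqrt(2 pi n) -> infinity since 140/e > 1.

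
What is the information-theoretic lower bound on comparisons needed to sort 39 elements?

There are 39! = 20397882081197443358640281739902897356800000000 possible orderings. Each comparison gives 1 bit. We need at least ceil(log_2(20397882081197443358640281739902897356800000000)) = 154 comparisons.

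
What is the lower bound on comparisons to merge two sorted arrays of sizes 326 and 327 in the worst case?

Adversary: with |326 - 327| <= 1 the inputs can be fully interleaved so that every adjacent pair in the merged output comes from different arrays. Then each of the 652 adjacent pairs must be directly compared, or the algorithm cannot determine their relative order. Standard merge meets this bound.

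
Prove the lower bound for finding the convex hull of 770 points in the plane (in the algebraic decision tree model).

Reduction from sorting: given 770 numbers x_1,...,x_{770}, map x_i to the point (x_i, x_i^2) on the parabola y = x^2. All points are on the convex hull, and walking the hull gives them in sorted x-order. Since sorting requires Omega(n log n), so does planar convex hull.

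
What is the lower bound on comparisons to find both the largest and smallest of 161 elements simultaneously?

Pair elements first (floor(161/2) comparisons), then find max among winners and min among losers. Total: ceil(3*161/2) - 2 = 240 comparisons.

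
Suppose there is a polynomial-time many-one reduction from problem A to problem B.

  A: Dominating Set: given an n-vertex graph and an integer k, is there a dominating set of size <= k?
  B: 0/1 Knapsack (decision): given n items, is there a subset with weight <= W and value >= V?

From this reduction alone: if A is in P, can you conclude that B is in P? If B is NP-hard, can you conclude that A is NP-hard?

A poly-time reduction A <=_p B transfers tractability DOWN (B easy => A easy) and hardness UP (A hard => B hard), not the reverse.
From A in P, the reduction alone does NOT give B in P: any problem in P trivially reduces to SAT, yet SAT is not known to be in P.
From B NP-hard, the reduction alone does NOT give A NP-hard: again, easy problems reduce to hard ones.
(Here in fact A is NP-complete and B is NP-complete.)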